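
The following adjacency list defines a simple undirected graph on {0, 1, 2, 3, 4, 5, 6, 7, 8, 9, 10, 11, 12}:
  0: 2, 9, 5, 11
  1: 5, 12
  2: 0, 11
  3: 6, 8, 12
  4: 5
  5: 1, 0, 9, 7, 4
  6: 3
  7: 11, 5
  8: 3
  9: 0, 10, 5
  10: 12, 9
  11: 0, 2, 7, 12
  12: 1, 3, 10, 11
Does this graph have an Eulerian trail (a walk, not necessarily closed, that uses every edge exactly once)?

Degrees: 0:4, 1:2, 2:2, 3:3, 4:1, 5:5, 6:1, 7:2, 8:1, 9:3, 10:2, 11:4, 12:4
Odd-degree vertices: 3, 4, 5, 6, 8, 9 (6 total).
With 6 odd-degree vertices (more than two), no single trail can use every edge.

No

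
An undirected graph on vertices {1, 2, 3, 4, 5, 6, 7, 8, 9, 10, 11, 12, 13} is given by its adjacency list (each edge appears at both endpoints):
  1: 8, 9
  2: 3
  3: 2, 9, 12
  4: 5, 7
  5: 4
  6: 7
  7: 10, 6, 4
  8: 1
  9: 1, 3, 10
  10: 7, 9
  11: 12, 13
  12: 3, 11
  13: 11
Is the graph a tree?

|V| = 13, |E| = 12.
It is connected with exactly 12 edges, hence acyclic — it is a tree.

Yes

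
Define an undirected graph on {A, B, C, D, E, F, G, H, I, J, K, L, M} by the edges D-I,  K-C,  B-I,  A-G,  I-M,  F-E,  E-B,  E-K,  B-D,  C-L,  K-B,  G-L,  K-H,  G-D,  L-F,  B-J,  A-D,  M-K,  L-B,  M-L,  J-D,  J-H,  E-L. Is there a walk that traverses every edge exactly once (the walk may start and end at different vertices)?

Degrees: A:2, B:6, C:2, D:5, E:4, F:2, G:3, H:2, I:3, J:3, K:5, L:6, M:3
Odd-degree vertices: D, G, I, J, K, M (6 total).
With 6 odd-degree vertices (more than two), no single trail can use every edge.

No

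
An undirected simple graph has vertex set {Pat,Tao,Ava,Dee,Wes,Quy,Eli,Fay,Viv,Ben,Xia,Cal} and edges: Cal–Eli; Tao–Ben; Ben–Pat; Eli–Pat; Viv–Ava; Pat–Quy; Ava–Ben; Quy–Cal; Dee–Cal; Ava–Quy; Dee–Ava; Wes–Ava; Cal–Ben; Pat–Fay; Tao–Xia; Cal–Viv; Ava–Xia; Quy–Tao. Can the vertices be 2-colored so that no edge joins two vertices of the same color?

Yes

Color {Dee, Wes, Quy, Eli, Fay, Viv, Ben, Xia} black and {Pat, Tao, Ava, Cal} white. No edge joins two same-colored vertices, so the graph is bipartite.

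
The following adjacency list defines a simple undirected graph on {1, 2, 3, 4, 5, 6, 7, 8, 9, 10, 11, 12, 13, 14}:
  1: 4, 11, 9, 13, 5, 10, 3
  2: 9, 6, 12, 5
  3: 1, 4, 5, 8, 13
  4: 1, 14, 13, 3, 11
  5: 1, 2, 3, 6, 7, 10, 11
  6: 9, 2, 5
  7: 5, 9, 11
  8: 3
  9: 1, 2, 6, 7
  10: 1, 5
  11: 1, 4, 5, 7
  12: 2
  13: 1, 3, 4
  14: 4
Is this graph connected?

A breadth-first search from 1 visits 1, 3, 13, 4, 9, 5, 10, 11, 8, 14, 6, 7, 2, 12 — all 14 vertices — so the graph is connected.

Yes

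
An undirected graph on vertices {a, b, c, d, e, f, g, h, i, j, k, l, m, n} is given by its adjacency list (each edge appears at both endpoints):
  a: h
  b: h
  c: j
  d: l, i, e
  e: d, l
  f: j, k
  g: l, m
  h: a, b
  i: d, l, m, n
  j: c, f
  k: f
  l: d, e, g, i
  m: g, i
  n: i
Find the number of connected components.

3

Component: {a, b, h}
Component: {c, f, j, k}
Component: {d, e, g, i, l, m, n}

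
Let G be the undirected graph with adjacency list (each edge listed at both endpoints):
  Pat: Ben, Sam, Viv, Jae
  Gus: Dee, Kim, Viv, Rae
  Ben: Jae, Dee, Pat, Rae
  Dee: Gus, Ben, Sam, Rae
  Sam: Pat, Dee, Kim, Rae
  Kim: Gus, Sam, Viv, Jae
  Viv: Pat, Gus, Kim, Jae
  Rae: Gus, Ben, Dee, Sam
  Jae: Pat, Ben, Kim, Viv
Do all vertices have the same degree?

Degrees: Pat:4, Gus:4, Ben:4, Dee:4, Sam:4, Kim:4, Viv:4, Rae:4, Jae:4
All degrees equal 4; the graph is regular.

Yes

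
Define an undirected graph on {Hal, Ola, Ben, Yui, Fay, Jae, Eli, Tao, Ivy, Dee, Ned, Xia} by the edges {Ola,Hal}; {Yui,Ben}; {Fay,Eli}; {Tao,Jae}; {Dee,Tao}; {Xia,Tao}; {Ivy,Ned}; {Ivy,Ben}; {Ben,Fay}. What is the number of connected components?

Component: {Hal, Ola}
Component: {Jae, Tao, Dee, Xia}
Component: {Ben, Yui, Fay, Eli, Ivy, Ned}

3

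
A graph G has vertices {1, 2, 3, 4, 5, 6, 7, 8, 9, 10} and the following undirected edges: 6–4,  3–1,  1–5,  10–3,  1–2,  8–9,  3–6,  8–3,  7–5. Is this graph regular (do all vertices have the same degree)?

Degrees: 1:3, 2:1, 3:4, 4:1, 5:2, 6:2, 7:1, 8:2, 9:1, 10:1
Vertex 2 has degree 1 while 3 has degree 4, so the graph is not regular.

No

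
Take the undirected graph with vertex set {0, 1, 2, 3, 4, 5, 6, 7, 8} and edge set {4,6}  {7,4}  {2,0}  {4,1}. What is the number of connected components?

5

Component: {3}
Component: {5}
Component: {8}
Component: {0, 2}
Component: {1, 4, 6, 7}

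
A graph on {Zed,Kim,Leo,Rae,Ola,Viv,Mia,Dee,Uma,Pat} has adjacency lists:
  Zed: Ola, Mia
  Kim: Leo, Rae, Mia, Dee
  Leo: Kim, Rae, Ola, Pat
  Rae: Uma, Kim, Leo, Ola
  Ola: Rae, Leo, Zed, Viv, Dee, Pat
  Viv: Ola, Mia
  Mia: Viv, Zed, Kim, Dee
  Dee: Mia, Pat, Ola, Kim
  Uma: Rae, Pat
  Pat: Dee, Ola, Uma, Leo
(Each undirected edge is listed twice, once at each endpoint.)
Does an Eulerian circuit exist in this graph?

Yes

Degrees: Zed:2, Kim:4, Leo:4, Rae:4, Ola:6, Viv:2, Mia:4, Dee:4, Uma:2, Pat:4
All degrees are even and the non-isolated vertices are connected — an Eulerian circuit exists.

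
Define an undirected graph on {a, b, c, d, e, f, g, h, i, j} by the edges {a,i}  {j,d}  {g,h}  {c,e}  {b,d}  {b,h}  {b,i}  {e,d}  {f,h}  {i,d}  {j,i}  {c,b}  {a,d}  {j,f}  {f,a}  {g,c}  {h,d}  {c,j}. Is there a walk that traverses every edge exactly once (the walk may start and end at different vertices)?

Degrees: a:3, b:4, c:4, d:6, e:2, f:3, g:2, h:4, i:4, j:4
Odd-degree vertices: a, f (2 total).
With 2 odd-degree vertices and all edges in one connected piece, an Eulerian trail exists (from a to f).

Yes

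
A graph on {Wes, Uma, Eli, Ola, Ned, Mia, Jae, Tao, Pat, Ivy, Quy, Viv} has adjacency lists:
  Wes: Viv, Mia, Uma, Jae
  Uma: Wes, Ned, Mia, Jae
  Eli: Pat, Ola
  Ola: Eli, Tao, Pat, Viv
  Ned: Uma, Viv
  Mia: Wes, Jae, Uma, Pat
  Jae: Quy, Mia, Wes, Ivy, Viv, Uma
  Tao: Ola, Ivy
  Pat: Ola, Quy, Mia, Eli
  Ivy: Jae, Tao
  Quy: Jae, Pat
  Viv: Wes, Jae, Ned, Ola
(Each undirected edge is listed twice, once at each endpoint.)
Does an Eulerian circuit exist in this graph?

Degrees: Wes:4, Uma:4, Eli:2, Ola:4, Ned:2, Mia:4, Jae:6, Tao:2, Pat:4, Ivy:2, Quy:2, Viv:4
All degrees are even and the non-isolated vertices are connected — an Eulerian circuit exists.

Yes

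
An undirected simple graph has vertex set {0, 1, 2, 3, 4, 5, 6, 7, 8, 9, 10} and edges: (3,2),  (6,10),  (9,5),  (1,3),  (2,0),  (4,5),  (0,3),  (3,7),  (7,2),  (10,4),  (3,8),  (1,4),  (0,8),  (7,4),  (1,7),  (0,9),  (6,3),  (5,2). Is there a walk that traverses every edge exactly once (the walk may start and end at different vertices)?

Yes

Degrees: 0:4, 1:3, 2:4, 3:6, 4:4, 5:3, 6:2, 7:4, 8:2, 9:2, 10:2
Odd-degree vertices: 1, 5 (2 total).
The non-isolated vertices are connected and exactly 2 have odd degree, so an Eulerian trail exists (from 1 to 5).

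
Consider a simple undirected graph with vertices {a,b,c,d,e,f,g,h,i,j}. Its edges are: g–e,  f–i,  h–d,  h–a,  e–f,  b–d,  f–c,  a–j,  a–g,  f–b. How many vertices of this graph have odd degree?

4

Degrees: a:3, b:2, c:1, d:2, e:2, f:4, g:2, h:2, i:1, j:1
Odd-degree vertices: a, c, i, j.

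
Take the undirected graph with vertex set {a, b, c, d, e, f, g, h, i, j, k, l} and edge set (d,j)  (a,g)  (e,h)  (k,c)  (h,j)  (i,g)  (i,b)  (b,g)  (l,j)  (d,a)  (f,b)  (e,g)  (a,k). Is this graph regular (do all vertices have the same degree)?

No

Degrees: a:3, b:3, c:1, d:2, e:2, f:1, g:4, h:2, i:2, j:3, k:2, l:1
Vertex c has degree 1 while g has degree 4, so the graph is not regular.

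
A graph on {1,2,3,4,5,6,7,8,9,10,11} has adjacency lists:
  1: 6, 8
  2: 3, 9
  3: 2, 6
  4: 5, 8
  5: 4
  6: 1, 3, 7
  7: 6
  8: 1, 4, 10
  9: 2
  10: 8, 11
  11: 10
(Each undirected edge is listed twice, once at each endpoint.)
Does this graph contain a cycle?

No

|V| = 11, |E| = 10, number of components = 1.
A forest on 11 vertices with 1 component has exactly 10 edges, which matches — so no cycle.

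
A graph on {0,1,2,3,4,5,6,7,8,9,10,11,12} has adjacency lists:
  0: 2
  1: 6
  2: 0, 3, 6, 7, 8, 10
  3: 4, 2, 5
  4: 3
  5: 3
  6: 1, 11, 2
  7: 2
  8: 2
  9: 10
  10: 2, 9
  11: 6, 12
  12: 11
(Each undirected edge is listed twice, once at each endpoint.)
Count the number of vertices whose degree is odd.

Degrees: 0:1, 1:1, 2:6, 3:3, 4:1, 5:1, 6:3, 7:1, 8:1, 9:1, 10:2, 11:2, 12:1
Odd-degree vertices: 0, 1, 3, 4, 5, 6, 7, 8, 9, 12.

10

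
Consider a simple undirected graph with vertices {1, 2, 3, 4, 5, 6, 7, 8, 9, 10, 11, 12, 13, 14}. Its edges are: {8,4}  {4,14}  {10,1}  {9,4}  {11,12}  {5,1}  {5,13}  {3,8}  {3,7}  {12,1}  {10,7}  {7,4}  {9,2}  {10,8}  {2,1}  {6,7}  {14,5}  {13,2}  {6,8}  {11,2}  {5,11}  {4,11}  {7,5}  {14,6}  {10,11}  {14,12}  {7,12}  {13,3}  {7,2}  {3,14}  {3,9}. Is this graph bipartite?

Color {2, 3, 4, 5, 6, 10, 12} black and {1, 7, 8, 9, 11, 13, 14} white. No edge joins two same-colored vertices, so the graph is bipartite.

Yes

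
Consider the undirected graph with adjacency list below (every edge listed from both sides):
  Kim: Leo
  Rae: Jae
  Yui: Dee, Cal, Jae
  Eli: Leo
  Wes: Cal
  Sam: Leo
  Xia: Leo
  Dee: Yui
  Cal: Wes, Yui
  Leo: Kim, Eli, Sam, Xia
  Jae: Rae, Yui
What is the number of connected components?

2

Component: {Kim, Eli, Sam, Xia, Leo}
Component: {Rae, Yui, Wes, Dee, Cal, Jae}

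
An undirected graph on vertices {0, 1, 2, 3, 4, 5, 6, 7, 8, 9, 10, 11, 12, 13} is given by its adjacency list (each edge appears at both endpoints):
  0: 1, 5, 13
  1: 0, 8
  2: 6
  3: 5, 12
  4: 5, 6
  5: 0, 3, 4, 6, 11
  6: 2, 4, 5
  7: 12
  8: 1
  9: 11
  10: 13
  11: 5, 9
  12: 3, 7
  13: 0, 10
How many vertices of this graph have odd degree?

8

Degrees: 0:3, 1:2, 2:1, 3:2, 4:2, 5:5, 6:3, 7:1, 8:1, 9:1, 10:1, 11:2, 12:2, 13:2
Odd-degree vertices: 0, 2, 5, 6, 7, 8, 9, 10.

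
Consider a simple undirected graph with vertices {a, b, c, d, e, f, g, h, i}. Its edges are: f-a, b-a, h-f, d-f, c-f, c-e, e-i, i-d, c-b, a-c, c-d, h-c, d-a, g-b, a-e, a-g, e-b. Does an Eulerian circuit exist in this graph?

Yes

Degrees: a:6, b:4, c:6, d:4, e:4, f:4, g:2, h:2, i:2
Every vertex has even degree and the edges form a single connected piece, so an Eulerian circuit exists.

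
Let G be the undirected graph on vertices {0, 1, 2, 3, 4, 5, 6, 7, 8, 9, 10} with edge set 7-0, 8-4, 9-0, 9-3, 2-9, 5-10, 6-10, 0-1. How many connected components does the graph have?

3

Component: {4, 8}
Component: {5, 6, 10}
Component: {0, 1, 2, 3, 7, 9}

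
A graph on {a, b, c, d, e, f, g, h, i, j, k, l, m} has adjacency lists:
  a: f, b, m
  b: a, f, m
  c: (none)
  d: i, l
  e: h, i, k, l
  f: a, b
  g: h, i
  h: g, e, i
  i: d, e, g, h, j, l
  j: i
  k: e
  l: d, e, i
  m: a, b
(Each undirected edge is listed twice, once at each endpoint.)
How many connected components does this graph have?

3

Component: {c}
Component: {a, b, f, m}
Component: {d, e, g, h, i, j, k, l}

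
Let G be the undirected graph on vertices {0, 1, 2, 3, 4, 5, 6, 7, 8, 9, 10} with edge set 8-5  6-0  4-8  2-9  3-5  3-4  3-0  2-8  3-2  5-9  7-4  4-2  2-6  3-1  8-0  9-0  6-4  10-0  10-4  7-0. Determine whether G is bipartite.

No

The cycle 4-2-3-4 has length 3, which is odd, so the graph is not bipartite.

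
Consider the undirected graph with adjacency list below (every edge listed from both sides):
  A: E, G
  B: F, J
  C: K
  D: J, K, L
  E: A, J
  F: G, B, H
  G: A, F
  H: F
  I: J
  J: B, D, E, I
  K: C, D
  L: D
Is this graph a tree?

No

The graph has 12 vertices and 12 edges.
A tree on 12 vertices has exactly 11 edges; this graph has 12, so it contains a cycle and is not a tree.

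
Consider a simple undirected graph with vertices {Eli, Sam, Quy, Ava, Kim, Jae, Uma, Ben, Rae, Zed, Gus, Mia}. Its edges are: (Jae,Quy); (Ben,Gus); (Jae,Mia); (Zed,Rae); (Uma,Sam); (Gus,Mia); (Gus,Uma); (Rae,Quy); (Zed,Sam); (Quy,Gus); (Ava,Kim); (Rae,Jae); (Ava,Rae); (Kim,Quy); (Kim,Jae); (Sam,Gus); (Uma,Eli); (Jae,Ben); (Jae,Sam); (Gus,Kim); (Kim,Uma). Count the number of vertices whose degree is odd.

2

Degrees: Eli:1, Sam:4, Quy:4, Ava:2, Kim:5, Jae:6, Uma:4, Ben:2, Rae:4, Zed:2, Gus:6, Mia:2
Odd-degree vertices: Eli, Kim.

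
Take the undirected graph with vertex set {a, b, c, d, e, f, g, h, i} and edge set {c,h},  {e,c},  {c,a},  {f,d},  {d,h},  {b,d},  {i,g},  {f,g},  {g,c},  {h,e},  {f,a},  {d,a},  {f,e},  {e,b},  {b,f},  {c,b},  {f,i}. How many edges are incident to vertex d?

4

Neighbors of d: a, b, f, h.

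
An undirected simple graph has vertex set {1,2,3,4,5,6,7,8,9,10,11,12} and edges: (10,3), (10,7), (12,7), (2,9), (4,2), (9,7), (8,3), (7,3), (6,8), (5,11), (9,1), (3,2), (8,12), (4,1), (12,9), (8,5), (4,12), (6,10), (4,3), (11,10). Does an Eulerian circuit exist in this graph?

Degrees: 1:2, 2:3, 3:5, 4:4, 5:2, 6:2, 7:4, 8:4, 9:4, 10:4, 11:2, 12:4
2, 3 have odd degree; an Eulerian circuit needs every degree to be even, so none exists.

No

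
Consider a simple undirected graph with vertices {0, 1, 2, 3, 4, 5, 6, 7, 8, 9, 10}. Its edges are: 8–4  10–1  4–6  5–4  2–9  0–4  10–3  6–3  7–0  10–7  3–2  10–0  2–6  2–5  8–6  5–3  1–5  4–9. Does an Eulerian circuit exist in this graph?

No

Degrees: 0:3, 1:2, 2:4, 3:4, 4:5, 5:4, 6:4, 7:2, 8:2, 9:2, 10:4
0, 4 have odd degree; an Eulerian circuit needs every degree to be even, so none exists.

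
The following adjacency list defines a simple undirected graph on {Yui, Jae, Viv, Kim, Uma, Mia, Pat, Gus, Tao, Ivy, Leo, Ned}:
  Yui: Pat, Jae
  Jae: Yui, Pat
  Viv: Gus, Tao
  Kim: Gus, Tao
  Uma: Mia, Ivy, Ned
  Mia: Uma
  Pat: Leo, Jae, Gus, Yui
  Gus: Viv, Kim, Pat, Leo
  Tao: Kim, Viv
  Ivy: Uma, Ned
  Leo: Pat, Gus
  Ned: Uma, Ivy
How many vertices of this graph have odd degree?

Degrees: Yui:2, Jae:2, Viv:2, Kim:2, Uma:3, Mia:1, Pat:4, Gus:4, Tao:2, Ivy:2, Leo:2, Ned:2
Odd-degree vertices: Uma, Mia.

2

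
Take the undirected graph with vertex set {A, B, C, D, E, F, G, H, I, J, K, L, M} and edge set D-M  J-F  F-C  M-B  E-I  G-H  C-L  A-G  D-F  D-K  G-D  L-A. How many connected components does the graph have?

2

Component: {E, I}
Component: {A, B, C, D, F, G, H, J, K, L, M}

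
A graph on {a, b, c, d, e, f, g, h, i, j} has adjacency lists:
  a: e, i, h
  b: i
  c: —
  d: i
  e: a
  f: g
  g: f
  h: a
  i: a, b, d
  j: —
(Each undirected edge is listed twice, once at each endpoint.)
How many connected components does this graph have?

Component: {c}
Component: {j}
Component: {f, g}
Component: {a, b, d, e, h, i}

4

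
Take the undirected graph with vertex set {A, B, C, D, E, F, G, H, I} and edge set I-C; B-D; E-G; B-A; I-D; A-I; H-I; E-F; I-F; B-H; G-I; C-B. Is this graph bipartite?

Yes

A valid 2-coloring puts {B, E, I} on one side and {A, C, D, F, G, H} on the other; every edge crosses between the two sides.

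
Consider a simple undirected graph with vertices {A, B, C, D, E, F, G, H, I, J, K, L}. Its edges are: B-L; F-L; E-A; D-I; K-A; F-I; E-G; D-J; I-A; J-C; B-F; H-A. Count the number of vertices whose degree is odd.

6

Degrees: A:4, B:2, C:1, D:2, E:2, F:3, G:1, H:1, I:3, J:2, K:1, L:2
Odd-degree vertices: C, F, G, H, I, K.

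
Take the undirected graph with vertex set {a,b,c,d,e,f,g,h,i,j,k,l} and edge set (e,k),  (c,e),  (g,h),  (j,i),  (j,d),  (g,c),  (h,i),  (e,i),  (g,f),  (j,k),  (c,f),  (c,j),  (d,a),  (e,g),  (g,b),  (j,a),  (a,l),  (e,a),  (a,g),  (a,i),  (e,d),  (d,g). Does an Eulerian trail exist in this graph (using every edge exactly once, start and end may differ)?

Degrees: a:6, b:1, c:4, d:4, e:6, f:2, g:7, h:2, i:4, j:5, k:2, l:1
Odd-degree vertices: b, g, j, l (4 total).
An Eulerian trail requires 0 or 2 odd-degree vertices; here there are 4.

No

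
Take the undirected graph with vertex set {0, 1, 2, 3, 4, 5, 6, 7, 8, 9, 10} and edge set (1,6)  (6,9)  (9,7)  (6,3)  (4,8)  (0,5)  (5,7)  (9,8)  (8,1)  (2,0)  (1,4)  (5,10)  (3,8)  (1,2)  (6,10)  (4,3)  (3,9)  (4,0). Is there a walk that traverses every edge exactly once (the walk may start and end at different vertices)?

Degrees: 0:3, 1:4, 2:2, 3:4, 4:4, 5:3, 6:4, 7:2, 8:4, 9:4, 10:2
Odd-degree vertices: 0, 5 (2 total).
The non-isolated vertices are connected and exactly 2 have odd degree, so an Eulerian trail exists (from 0 to 5).

Yes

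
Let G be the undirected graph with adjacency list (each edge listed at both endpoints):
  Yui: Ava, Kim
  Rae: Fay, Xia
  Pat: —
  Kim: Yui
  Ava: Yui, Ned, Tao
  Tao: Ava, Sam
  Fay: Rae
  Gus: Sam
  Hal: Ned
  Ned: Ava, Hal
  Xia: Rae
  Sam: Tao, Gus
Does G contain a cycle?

The graph has 12 vertices, 9 edges, and 3 connected components.
A forest on 12 vertices with 3 components has exactly 9 edges, which matches — so no cycle.

No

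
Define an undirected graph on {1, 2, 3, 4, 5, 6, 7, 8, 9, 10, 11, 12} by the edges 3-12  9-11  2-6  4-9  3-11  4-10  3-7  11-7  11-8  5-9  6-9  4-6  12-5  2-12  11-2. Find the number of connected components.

Component: {1}
Component: {2, 3, 4, 5, 6, 7, 8, 9, 10, 11, 12}

2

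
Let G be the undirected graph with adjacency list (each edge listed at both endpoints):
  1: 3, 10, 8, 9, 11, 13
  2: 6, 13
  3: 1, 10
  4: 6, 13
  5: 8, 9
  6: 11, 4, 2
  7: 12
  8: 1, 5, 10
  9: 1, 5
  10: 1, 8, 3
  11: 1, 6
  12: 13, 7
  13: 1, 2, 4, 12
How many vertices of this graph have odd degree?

4

Degrees: 1:6, 2:2, 3:2, 4:2, 5:2, 6:3, 7:1, 8:3, 9:2, 10:3, 11:2, 12:2, 13:4
Odd-degree vertices: 6, 7, 8, 10.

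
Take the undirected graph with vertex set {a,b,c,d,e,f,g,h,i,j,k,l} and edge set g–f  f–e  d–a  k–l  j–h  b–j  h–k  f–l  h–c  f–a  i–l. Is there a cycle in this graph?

No

The graph has 12 vertices, 11 edges, and 1 connected component.
Since 11 = 12 - 1, the graph is a forest and contains no cycle.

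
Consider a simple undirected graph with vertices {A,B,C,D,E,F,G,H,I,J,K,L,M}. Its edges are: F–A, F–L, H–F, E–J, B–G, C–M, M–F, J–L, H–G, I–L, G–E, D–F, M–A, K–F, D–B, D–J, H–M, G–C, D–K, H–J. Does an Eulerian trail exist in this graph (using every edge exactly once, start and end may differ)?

Yes

Degrees: A:2, B:2, C:2, D:4, E:2, F:6, G:4, H:4, I:1, J:4, K:2, L:3, M:4
Odd-degree vertices: I, L (2 total).
With 2 odd-degree vertices and all edges in one connected piece, an Eulerian trail exists (from I to L).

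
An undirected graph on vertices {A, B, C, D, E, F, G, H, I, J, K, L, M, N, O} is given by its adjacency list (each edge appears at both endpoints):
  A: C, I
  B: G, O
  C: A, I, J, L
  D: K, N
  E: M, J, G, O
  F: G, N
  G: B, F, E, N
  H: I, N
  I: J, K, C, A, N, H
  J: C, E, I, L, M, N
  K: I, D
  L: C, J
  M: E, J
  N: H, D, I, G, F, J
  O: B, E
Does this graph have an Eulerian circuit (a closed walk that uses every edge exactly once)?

Degrees: A:2, B:2, C:4, D:2, E:4, F:2, G:4, H:2, I:6, J:6, K:2, L:2, M:2, N:6, O:2
All degrees are even and the non-isolated vertices are connected — an Eulerian circuit exists.

Yes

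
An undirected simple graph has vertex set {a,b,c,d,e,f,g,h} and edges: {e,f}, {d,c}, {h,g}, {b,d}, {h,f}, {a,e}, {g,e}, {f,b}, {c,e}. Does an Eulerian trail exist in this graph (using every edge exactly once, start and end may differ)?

Yes

Degrees: a:1, b:2, c:2, d:2, e:4, f:3, g:2, h:2
Odd-degree vertices: a, f (2 total).
With 2 odd-degree vertices and all edges in one connected piece, an Eulerian trail exists (from a to f).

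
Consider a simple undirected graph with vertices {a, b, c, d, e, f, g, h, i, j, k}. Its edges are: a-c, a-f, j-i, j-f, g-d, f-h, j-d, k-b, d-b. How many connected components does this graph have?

2

Component: {e}
Component: {a, b, c, d, f, g, h, i, j, k}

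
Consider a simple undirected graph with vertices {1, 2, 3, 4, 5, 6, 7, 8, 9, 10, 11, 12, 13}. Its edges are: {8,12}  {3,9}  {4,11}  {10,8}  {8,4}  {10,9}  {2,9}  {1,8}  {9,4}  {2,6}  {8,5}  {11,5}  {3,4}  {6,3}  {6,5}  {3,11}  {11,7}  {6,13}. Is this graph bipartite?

11-4-3-11 is an odd cycle (length 3), and a bipartite graph can contain only even cycles.

No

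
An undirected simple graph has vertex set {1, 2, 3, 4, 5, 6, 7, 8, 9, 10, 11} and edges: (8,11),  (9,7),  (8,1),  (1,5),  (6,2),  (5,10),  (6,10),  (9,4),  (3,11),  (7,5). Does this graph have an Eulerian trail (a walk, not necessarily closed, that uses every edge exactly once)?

Degrees: 1:2, 2:1, 3:1, 4:1, 5:3, 6:2, 7:2, 8:2, 9:2, 10:2, 11:2
Odd-degree vertices: 2, 3, 4, 5 (4 total).
With 4 odd-degree vertices (more than two), no single trail can use every edge.

No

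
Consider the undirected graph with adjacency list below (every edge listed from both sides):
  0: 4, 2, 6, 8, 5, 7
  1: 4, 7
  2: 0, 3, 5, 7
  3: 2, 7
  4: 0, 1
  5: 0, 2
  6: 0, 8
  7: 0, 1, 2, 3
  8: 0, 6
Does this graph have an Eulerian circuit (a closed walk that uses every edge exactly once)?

Degrees: 0:6, 1:2, 2:4, 3:2, 4:2, 5:2, 6:2, 7:4, 8:2
All degrees are even and the non-isolated vertices are connected — an Eulerian circuit exists.

Yes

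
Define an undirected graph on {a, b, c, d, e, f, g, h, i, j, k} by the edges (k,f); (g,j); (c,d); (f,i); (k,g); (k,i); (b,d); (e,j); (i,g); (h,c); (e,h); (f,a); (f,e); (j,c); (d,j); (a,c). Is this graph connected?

Yes

A breadth-first search from a visits a, f, c, e, k, i, h, d, j, g, b — all 11 vertices — so the graph is connected.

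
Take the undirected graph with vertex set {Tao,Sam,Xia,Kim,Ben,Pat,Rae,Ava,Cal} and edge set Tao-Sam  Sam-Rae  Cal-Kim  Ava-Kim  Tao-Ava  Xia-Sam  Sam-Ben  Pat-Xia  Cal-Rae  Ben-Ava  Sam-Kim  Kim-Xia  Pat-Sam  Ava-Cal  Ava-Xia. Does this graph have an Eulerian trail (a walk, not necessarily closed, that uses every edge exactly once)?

Yes

Degrees: Tao:2, Sam:6, Xia:4, Kim:4, Ben:2, Pat:2, Rae:2, Ava:5, Cal:3
Odd-degree vertices: Ava, Cal (2 total).
With 2 odd-degree vertices and all edges in one connected piece, an Eulerian trail exists (from Ava to Cal).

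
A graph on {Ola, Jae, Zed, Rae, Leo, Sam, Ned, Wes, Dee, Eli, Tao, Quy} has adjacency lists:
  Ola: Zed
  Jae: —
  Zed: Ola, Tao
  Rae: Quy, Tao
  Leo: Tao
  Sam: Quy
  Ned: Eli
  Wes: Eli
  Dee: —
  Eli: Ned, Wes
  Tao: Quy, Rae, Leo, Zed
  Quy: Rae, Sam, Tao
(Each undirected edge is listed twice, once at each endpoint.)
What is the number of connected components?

Component: {Jae}
Component: {Dee}
Component: {Ned, Wes, Eli}
Component: {Ola, Zed, Rae, Leo, Sam, Tao, Quy}

4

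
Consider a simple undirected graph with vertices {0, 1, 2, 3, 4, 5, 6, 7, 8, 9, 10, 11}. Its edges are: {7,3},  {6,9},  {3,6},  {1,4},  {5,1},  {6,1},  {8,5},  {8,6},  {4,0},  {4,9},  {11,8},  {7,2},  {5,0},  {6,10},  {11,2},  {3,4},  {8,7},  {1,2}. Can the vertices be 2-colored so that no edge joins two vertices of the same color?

2-1-6-8-11-2 is an odd cycle (length 5), and a bipartite graph can contain only even cycles.

No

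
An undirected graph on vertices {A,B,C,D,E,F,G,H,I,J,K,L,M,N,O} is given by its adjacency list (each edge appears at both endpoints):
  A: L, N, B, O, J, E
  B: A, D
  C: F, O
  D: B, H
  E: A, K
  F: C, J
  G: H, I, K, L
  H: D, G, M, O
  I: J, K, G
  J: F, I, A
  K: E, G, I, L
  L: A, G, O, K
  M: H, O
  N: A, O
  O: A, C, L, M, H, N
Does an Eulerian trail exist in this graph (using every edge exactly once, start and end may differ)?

Degrees: A:6, B:2, C:2, D:2, E:2, F:2, G:4, H:4, I:3, J:3, K:4, L:4, M:2, N:2, O:6
Odd-degree vertices: I, J (2 total).
The non-isolated vertices are connected and exactly 2 have odd degree, so an Eulerian trail exists (from I to J).

Yes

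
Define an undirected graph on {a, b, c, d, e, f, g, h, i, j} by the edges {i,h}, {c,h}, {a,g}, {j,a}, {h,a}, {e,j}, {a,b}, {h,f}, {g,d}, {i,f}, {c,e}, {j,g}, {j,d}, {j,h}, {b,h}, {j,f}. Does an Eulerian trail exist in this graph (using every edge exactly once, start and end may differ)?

Yes

Degrees: a:4, b:2, c:2, d:2, e:2, f:3, g:3, h:6, i:2, j:6
Odd-degree vertices: f, g (2 total).
With 2 odd-degree vertices and all edges in one connected piece, an Eulerian trail exists (from f to g).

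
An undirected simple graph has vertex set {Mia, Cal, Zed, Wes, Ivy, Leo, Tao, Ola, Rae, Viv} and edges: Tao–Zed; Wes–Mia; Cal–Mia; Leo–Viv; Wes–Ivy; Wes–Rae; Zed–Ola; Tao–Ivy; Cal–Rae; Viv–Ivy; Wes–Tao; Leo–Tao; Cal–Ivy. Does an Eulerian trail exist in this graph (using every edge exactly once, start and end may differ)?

Yes

Degrees: Mia:2, Cal:3, Zed:2, Wes:4, Ivy:4, Leo:2, Tao:4, Ola:1, Rae:2, Viv:2
Odd-degree vertices: Cal, Ola (2 total).
With 2 odd-degree vertices and all edges in one connected piece, an Eulerian trail exists (from Cal to Ola).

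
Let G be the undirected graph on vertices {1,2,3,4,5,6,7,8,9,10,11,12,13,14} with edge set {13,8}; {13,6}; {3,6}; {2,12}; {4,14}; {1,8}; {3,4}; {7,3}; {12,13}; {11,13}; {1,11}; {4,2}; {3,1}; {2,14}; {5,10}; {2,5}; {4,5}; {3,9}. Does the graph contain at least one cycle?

The graph has 14 vertices, 18 edges, and 1 connected component.
Since 18 > 14 - 1, a cycle must exist; for instance 4-5-2-4.

Yes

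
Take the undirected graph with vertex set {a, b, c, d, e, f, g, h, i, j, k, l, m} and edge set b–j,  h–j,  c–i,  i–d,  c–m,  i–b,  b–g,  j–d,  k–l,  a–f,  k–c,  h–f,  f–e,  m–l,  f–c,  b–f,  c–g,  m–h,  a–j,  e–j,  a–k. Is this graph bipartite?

Partition the vertices as {f, g, i, j, k, m} vs {a, b, c, d, e, h, l}. Each listed edge has one endpoint in each part, so the graph is bipartite.

Yes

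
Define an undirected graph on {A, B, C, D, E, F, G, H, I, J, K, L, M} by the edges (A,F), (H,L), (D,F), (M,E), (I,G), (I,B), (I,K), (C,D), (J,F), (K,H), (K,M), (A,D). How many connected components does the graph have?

Component: {A, C, D, F, J}
Component: {B, E, G, H, I, K, L, M}

2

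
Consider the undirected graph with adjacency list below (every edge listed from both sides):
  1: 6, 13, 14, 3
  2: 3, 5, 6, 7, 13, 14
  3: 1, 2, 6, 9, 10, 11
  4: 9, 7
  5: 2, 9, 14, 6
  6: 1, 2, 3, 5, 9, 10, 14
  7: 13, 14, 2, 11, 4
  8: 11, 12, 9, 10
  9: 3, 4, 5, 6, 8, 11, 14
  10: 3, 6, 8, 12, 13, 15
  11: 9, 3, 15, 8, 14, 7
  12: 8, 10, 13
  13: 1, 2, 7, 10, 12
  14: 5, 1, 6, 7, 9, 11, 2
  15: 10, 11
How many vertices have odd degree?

6

Degrees: 1:4, 2:6, 3:6, 4:2, 5:4, 6:7, 7:5, 8:4, 9:7, 10:6, 11:6, 12:3, 13:5, 14:7, 15:2
Odd-degree vertices: 6, 7, 9, 12, 13, 14.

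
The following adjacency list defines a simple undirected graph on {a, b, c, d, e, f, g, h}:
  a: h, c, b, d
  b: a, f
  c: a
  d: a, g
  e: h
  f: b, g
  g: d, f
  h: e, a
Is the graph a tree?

No

|V| = 8, |E| = 8.
Connected but with 8 > 7 edges, so it has a cycle and is not a tree.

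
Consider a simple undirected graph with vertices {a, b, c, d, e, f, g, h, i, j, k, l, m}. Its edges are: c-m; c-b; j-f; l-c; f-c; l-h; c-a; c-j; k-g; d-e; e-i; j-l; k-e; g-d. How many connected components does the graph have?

Component: {d, e, g, i, k}
Component: {a, b, c, f, h, j, l, m}

2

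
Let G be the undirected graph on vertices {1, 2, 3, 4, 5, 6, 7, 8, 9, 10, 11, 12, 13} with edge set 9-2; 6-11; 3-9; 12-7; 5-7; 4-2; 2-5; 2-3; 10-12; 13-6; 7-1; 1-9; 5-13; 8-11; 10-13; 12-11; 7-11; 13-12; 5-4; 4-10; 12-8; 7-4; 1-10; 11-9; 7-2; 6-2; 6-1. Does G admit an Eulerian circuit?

No

Degrees: 1:4, 2:6, 3:2, 4:4, 5:4, 6:4, 7:6, 8:2, 9:4, 10:4, 11:5, 12:5, 13:4
11, 12 have odd degree; an Eulerian circuit needs every degree to be even, so none exists.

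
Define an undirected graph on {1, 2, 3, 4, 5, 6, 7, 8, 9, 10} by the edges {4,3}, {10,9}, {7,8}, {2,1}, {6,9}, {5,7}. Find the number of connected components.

Component: {1, 2}
Component: {3, 4}
Component: {5, 7, 8}
Component: {6, 9, 10}

4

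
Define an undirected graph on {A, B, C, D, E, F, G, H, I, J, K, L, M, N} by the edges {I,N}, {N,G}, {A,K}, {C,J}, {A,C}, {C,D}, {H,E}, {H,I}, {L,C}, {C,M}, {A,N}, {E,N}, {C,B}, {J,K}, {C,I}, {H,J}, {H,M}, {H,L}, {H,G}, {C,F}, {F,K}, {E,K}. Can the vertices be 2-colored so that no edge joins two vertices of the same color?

Partition the vertices as {C, H, K, N} vs {A, B, D, E, F, G, I, J, L, M}. Each listed edge has one endpoint in each part, so the graph is bipartite.

Yes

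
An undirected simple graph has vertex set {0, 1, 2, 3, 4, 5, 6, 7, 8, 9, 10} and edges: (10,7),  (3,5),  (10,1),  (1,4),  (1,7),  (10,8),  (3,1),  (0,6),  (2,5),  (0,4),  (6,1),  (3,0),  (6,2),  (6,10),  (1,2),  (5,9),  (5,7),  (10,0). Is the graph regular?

No

Degrees: 0:4, 1:6, 2:3, 3:3, 4:2, 5:4, 6:4, 7:3, 8:1, 9:1, 10:5
Vertex 8 has degree 1 while 1 has degree 6, so the graph is not regular.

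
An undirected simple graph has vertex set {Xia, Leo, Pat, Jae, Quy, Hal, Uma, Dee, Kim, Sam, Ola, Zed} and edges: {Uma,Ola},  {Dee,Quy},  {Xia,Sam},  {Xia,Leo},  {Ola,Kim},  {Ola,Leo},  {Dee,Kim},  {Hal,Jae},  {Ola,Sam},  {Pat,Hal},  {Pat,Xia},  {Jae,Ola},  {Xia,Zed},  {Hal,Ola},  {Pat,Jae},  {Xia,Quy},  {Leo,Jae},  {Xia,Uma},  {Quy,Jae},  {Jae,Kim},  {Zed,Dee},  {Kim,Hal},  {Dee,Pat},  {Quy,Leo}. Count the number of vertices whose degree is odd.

0

Degrees: Xia:6, Leo:4, Pat:4, Jae:6, Quy:4, Hal:4, Uma:2, Dee:4, Kim:4, Sam:2, Ola:6, Zed:2
Odd-degree vertices: none.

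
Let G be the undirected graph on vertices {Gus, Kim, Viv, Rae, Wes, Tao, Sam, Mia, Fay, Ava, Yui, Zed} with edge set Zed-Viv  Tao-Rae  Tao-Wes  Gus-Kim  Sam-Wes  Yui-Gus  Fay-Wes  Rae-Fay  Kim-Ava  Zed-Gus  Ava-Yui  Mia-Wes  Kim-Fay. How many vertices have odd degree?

Degrees: Gus:3, Kim:3, Viv:1, Rae:2, Wes:4, Tao:2, Sam:1, Mia:1, Fay:3, Ava:2, Yui:2, Zed:2
Odd-degree vertices: Gus, Kim, Viv, Sam, Mia, Fay.

6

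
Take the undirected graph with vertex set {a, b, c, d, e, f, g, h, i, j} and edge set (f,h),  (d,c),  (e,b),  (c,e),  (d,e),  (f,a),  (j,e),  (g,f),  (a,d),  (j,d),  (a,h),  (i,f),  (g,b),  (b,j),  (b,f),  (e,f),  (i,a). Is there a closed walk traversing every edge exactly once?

Degrees: a:4, b:4, c:2, d:4, e:5, f:6, g:2, h:2, i:2, j:3
Vertices with odd degree: e, j. An Eulerian circuit requires all degrees even.

No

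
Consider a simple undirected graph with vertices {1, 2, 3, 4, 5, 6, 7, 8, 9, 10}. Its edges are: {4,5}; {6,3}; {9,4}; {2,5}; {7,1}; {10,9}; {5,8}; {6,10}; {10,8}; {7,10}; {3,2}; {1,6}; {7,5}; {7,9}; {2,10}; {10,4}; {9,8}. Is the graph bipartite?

The cycle 4-9-10-4 has length 3, which is odd, so the graph is not bipartite.

No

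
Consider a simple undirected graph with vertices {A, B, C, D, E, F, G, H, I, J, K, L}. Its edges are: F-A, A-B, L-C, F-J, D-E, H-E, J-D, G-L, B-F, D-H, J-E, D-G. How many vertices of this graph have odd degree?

Degrees: A:2, B:2, C:1, D:4, E:3, F:3, G:2, H:2, I:0, J:3, K:0, L:2
Odd-degree vertices: C, E, F, J.

4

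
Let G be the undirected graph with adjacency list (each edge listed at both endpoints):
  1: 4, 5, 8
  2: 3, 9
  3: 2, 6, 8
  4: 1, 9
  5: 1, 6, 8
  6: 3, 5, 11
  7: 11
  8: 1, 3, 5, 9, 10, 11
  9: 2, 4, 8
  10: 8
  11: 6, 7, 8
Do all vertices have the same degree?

No

Degrees: 1:3, 2:2, 3:3, 4:2, 5:3, 6:3, 7:1, 8:6, 9:3, 10:1, 11:3
Vertex 7 has degree 1 while 8 has degree 6, so the graph is not regular.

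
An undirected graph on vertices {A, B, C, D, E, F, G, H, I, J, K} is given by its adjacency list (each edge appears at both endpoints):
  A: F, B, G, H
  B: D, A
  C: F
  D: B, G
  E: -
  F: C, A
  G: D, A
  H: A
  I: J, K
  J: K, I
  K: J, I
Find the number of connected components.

Component: {E}
Component: {I, J, K}
Component: {A, B, C, D, F, G, H}

3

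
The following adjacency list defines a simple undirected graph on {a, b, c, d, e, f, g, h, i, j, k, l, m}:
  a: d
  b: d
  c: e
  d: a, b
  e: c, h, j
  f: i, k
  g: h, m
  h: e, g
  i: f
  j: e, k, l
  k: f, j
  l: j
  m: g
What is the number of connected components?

2

Component: {a, b, d}
Component: {c, e, f, g, h, i, j, k, l, m}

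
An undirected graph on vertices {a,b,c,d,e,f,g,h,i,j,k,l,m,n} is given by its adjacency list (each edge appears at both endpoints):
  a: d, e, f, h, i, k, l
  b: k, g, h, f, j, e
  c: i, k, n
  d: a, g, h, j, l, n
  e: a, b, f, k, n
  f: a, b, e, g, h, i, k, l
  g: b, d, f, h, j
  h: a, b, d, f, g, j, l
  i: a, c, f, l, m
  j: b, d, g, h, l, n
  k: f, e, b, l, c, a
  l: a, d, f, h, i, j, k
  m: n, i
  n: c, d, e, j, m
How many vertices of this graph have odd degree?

Degrees: a:7, b:6, c:3, d:6, e:5, f:8, g:5, h:7, i:5, j:6, k:6, l:7, m:2, n:5
Odd-degree vertices: a, c, e, g, h, i, l, n.

8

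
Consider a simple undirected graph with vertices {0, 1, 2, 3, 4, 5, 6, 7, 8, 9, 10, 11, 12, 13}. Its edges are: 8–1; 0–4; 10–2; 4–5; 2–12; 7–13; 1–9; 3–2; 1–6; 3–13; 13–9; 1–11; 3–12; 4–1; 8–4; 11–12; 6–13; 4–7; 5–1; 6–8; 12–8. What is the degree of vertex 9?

Neighbors of 9: 1, 13.

2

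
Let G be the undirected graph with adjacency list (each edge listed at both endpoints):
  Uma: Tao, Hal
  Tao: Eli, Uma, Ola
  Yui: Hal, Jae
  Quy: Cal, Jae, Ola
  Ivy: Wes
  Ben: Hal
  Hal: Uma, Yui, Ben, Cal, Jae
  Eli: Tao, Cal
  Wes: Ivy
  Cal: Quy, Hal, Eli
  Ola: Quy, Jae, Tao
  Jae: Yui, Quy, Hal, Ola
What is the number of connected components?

2

Component: {Ivy, Wes}
Component: {Uma, Tao, Yui, Quy, Ben, Hal, Eli, Cal, Ola, Jae}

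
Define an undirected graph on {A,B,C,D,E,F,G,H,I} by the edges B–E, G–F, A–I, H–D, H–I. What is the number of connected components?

4

Component: {C}
Component: {B, E}
Component: {F, G}
Component: {A, D, H, I}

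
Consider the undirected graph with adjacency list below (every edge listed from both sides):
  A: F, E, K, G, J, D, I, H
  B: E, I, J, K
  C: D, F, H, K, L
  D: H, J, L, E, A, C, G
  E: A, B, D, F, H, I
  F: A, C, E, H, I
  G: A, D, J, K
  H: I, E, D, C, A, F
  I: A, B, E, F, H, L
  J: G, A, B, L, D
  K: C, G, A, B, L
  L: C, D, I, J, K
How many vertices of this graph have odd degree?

Degrees: A:8, B:4, C:5, D:7, E:6, F:5, G:4, H:6, I:6, J:5, K:5, L:5
Odd-degree vertices: C, D, F, J, K, L.

6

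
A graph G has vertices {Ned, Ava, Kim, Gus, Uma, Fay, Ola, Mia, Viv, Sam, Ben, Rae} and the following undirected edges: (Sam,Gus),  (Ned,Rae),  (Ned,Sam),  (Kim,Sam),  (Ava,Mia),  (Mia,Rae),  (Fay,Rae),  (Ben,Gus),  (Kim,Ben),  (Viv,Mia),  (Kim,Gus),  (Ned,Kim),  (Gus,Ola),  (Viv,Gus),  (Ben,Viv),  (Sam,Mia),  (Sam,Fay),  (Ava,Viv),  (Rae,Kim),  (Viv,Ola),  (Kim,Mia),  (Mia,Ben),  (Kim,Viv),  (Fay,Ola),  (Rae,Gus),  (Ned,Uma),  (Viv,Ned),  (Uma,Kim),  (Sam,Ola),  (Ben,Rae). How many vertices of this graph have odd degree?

Degrees: Ned:5, Ava:2, Kim:8, Gus:6, Uma:2, Fay:3, Ola:4, Mia:6, Viv:7, Sam:6, Ben:5, Rae:6
Odd-degree vertices: Ned, Fay, Viv, Ben.

4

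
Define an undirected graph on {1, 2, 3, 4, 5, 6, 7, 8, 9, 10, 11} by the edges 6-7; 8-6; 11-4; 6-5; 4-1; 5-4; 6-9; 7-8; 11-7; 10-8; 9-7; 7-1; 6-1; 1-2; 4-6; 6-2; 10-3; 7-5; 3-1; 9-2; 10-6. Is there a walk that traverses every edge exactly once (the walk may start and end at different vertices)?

No

Degrees: 1:5, 2:3, 3:2, 4:4, 5:3, 6:8, 7:6, 8:3, 9:3, 10:3, 11:2
Odd-degree vertices: 1, 2, 5, 8, 9, 10 (6 total).
With 6 odd-degree vertices (more than two), no single trail can use every edge.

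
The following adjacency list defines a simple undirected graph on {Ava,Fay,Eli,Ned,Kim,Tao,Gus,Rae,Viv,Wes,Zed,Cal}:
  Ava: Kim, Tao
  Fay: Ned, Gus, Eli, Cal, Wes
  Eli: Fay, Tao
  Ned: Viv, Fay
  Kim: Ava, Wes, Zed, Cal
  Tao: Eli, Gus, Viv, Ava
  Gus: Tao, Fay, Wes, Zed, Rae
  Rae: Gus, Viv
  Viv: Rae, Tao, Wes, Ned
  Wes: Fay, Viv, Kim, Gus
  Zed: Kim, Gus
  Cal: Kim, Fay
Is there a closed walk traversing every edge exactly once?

Degrees: Ava:2, Fay:5, Eli:2, Ned:2, Kim:4, Tao:4, Gus:5, Rae:2, Viv:4, Wes:4, Zed:2, Cal:2
Vertices with odd degree: Fay, Gus. An Eulerian circuit requires all degrees even.

No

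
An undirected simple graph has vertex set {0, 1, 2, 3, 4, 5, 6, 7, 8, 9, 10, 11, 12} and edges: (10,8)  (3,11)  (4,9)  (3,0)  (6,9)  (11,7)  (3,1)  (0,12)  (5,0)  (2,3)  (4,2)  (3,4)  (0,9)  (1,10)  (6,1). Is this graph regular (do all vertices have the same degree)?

Degrees: 0:4, 1:3, 2:2, 3:5, 4:3, 5:1, 6:2, 7:1, 8:1, 9:3, 10:2, 11:2, 12:1
Vertex 5 has degree 1 while 3 has degree 5, so the graph is not regular.

No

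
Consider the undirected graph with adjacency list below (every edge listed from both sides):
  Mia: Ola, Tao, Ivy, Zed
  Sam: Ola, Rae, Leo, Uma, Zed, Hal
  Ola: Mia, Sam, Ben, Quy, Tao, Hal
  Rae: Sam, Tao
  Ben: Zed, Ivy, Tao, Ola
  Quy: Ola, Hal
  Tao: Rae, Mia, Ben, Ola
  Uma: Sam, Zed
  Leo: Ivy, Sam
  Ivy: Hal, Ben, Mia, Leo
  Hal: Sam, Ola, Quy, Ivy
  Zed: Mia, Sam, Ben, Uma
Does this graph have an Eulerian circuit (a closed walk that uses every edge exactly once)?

Yes

Degrees: Mia:4, Sam:6, Ola:6, Rae:2, Ben:4, Quy:2, Tao:4, Uma:2, Leo:2, Ivy:4, Hal:4, Zed:4
Every vertex has even degree and the edges form a single connected piece, so an Eulerian circuit exists.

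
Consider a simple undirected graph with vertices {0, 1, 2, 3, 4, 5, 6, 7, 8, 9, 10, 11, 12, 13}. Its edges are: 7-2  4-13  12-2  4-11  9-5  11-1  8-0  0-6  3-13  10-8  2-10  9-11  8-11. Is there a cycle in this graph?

No

The graph has 14 vertices, 13 edges, and 1 connected component.
Since 13 = 14 - 1, the graph is a forest and contains no cycle.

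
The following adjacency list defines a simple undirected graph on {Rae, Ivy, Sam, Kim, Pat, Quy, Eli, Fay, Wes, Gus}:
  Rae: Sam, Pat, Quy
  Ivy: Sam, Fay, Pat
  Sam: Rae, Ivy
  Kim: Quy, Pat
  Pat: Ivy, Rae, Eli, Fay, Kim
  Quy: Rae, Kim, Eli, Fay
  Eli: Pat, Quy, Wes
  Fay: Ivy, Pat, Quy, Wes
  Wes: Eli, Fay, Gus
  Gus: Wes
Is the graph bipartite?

The cycle Pat-Ivy-Fay-Pat has length 3, which is odd, so the graph is not bipartite.

No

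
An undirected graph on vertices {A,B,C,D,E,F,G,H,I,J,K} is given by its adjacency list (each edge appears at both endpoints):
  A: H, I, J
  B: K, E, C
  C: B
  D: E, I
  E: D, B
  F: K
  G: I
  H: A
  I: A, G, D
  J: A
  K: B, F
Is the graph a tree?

|V| = 11, |E| = 10.
Connected and |E| = |V| - 1, which characterizes a tree.

Yes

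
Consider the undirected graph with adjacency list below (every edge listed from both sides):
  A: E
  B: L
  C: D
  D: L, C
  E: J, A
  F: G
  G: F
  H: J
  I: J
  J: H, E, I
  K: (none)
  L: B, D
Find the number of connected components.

4

Component: {K}
Component: {F, G}
Component: {B, C, D, L}
Component: {A, E, H, I, J}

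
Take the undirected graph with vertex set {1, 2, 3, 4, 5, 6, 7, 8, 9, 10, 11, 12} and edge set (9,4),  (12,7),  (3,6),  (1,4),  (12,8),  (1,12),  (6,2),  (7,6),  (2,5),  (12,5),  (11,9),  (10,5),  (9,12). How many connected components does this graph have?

Component: {1, 2, 3, 4, 5, 6, 7, 8, 9, 10, 11, 12}

1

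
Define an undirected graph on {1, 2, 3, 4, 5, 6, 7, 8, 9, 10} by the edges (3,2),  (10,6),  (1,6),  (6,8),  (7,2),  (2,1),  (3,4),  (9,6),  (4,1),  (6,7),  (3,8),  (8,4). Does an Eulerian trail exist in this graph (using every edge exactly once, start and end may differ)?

No

Degrees: 1:3, 2:3, 3:3, 4:3, 5:0, 6:5, 7:2, 8:3, 9:1, 10:1
Odd-degree vertices: 1, 2, 3, 4, 6, 8, 9, 10 (8 total).
An Eulerian trail requires 0 or 2 odd-degree vertices; here there are 8.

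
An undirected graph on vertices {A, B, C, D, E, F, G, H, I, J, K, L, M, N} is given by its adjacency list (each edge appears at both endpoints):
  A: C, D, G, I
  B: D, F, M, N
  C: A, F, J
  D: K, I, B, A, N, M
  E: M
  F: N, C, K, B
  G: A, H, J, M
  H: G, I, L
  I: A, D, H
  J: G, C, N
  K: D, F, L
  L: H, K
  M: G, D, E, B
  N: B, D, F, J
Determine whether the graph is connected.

Yes

Starting from A and exploring outward reaches every vertex (A, D, I, C, G, M, K, B, N, H, F, J, E, L); the graph is connected.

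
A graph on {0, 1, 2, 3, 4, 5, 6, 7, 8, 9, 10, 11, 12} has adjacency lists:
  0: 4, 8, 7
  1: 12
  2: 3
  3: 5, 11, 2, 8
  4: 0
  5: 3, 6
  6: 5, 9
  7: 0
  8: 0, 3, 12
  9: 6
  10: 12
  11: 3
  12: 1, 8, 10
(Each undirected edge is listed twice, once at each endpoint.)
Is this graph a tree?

The graph has 13 vertices and 12 edges.
It is connected with exactly 12 edges, hence acyclic — it is a tree.

Yes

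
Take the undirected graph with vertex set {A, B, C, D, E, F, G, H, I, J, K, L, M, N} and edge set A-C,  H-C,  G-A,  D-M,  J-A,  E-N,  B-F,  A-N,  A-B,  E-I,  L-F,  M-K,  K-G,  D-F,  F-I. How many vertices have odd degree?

4

Degrees: A:5, B:2, C:2, D:2, E:2, F:4, G:2, H:1, I:2, J:1, K:2, L:1, M:2, N:2
Odd-degree vertices: A, H, J, L.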